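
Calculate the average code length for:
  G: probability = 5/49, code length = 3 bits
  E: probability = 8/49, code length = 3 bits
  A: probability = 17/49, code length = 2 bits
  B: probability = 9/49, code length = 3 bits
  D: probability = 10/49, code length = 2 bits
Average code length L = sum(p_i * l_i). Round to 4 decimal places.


Weighted contributions p_i * l_i:
  G: (5/49) * 3 = 15/49
  E: (8/49) * 3 = 24/49
  A: (17/49) * 2 = 34/49
  B: (9/49) * 3 = 27/49
  D: (10/49) * 2 = 20/49
Sum = (15 + 24 + 34 + 27 + 20)/49 = 120/49

L = 120/49 = 2.4490 bits/symbol


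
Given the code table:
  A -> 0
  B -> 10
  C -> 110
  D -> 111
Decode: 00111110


Decoding:
0 -> A
0 -> A
111 -> D
110 -> C


Result: AADC


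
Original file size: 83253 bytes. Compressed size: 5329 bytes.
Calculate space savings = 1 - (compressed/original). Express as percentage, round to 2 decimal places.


ratio = compressed/original = 5329/83253 = 0.06401
savings = 1 - ratio = 1 - 0.06401 = 0.93599
as a percentage: 0.93599 * 100 = 93.6%

Space savings = 1 - 5329/83253 = 93.6%


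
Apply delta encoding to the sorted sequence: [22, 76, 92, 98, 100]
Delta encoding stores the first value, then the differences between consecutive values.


First value: 22
Deltas:
  76 - 22 = 54
  92 - 76 = 16
  98 - 92 = 6
  100 - 98 = 2


Delta encoded: [22, 54, 16, 6, 2]


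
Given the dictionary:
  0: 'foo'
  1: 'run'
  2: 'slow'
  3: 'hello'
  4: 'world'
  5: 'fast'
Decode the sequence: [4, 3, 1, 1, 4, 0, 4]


Look up each index in the dictionary:
  4 -> 'world'
  3 -> 'hello'
  1 -> 'run'
  1 -> 'run'
  4 -> 'world'
  0 -> 'foo'
  4 -> 'world'

Decoded: "world hello run run world foo world"


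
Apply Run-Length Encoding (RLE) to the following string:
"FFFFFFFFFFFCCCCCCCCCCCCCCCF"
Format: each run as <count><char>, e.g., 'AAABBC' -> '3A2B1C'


Scanning runs left to right:
  i=0: run of 'F' x 11 -> '11F'
  i=11: run of 'C' x 15 -> '15C'
  i=26: run of 'F' x 1 -> '1F'

RLE = 11F15C1F


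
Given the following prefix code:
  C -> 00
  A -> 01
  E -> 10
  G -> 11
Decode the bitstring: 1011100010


Decoding step by step:
Bits 10 -> E
Bits 11 -> G
Bits 10 -> E
Bits 00 -> C
Bits 10 -> E


Decoded message: EGECE


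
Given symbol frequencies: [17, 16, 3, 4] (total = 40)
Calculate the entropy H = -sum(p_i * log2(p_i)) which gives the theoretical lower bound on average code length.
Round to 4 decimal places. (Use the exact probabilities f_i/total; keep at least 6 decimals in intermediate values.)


Per-symbol terms -p_i * log2(p_i) with p_i = f_i/40:
  p = 17/40 = 0.425000: log2(p) = -1.234465, -p*log2(p) = 0.524648
  p = 16/40 = 0.400000: log2(p) = -1.321928, -p*log2(p) = 0.528771
  p = 3/40 = 0.075000: log2(p) = -3.736966, -p*log2(p) = 0.280272
  p = 4/40 = 0.100000: log2(p) = -3.321928, -p*log2(p) = 0.332193
H = 0.524648 + 0.528771 + 0.280272 + 0.332193 = 1.665884

H = 1.6659 bits/symbol


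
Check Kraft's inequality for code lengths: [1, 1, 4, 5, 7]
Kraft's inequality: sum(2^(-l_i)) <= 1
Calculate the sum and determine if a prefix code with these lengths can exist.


Sum = 2^(-1) + 2^(-1) + 2^(-4) + 2^(-5) + 2^(-7)
    = 0.5 + 0.5 + 0.0625 + 0.03125 + 0.0078125
    = 141/128 = 1.1015625
Since 1.1015625 > 1, Kraft's inequality is NOT satisfied.
A prefix code with these lengths CANNOT exist.

Kraft sum = 1.1015625. Not satisfied.


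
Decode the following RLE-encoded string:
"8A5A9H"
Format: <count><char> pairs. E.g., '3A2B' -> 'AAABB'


Expanding each <count><char> pair:
  8A -> 'AAAAAAAA'
  5A -> 'AAAAA'
  9H -> 'HHHHHHHHH'

Decoded = AAAAAAAAAAAAAHHHHHHHHH


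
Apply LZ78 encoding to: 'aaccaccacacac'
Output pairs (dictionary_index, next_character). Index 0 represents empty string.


LZ78 encoding steps:
Dictionary: {0: ''}
Step 1: w='' (idx 0), next='a' -> output (0, 'a'), add 'a' as idx 1
Step 2: w='a' (idx 1), next='c' -> output (1, 'c'), add 'ac' as idx 2
Step 3: w='' (idx 0), next='c' -> output (0, 'c'), add 'c' as idx 3
Step 4: w='ac' (idx 2), next='c' -> output (2, 'c'), add 'acc' as idx 4
Step 5: w='ac' (idx 2), next='a' -> output (2, 'a'), add 'aca' as idx 5
Step 6: w='c' (idx 3), next='a' -> output (3, 'a'), add 'ca' as idx 6
Step 7: w='c' (idx 3), end of input -> output (3, '')


Encoded: [(0, 'a'), (1, 'c'), (0, 'c'), (2, 'c'), (2, 'a'), (3, 'a'), (3, '')]


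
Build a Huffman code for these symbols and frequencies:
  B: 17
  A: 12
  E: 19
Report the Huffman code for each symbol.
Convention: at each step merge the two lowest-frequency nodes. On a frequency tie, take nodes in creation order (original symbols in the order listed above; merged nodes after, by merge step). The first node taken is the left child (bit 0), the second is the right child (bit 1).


Huffman tree construction:
Step 1: Merge A(12) + B(17) = 29
Step 2: Merge E(19) + (A+B)(29) = 48
Read each symbol's code off the tree from the root (left child = 0, right child = 1).

Codes:
  B: 11 (length 2)
  A: 10 (length 2)
  E: 0 (length 1)
Average code length: 77/48 = 1.6042 bits/symbol


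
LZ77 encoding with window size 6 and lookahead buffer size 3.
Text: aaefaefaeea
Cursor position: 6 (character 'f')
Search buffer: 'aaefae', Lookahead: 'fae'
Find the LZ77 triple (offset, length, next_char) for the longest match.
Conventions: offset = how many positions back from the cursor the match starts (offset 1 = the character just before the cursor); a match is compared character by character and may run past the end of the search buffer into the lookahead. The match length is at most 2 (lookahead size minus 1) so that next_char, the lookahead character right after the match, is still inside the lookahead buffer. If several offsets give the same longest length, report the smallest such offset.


Try each offset into the search buffer:
  offset=1 (pos 5, char 'e'): match length 0
  offset=2 (pos 4, char 'a'): match length 0
  offset=3 (pos 3, char 'f'): match length 2
  offset=4 (pos 2, char 'e'): match length 0
  offset=5 (pos 1, char 'a'): match length 0
  offset=6 (pos 0, char 'a'): match length 0
Longest match has length 2 at offset 3.
next_char = character at position 6 + 2 = 8 -> 'e'

Best match: offset=3, length=2 (matching 'fa' starting at position 3)
LZ77 triple: (3, 2, 'e')


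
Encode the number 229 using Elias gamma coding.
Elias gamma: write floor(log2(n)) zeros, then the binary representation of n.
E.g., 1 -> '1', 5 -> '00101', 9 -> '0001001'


num_bits = floor(log2(229)) + 1 = 8
leading_zeros = num_bits - 1 = 7
binary(229) = 11100101

Elias gamma(229) = '0000000' + '11100101' = 000000011100101 (15 bits)


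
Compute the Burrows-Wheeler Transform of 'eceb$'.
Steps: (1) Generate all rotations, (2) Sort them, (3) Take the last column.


Rotations (sorted):
  0: $eceb -> last char: b
  1: b$ece -> last char: e
  2: ceb$e -> last char: e
  3: eb$ec -> last char: c
  4: eceb$ -> last char: $


BWT = beec$


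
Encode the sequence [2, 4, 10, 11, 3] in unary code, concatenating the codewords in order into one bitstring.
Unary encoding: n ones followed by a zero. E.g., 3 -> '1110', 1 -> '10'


Encode each number as n ones followed by a terminating 0:
  2 -> 110 (3 bits)
  4 -> 11110 (5 bits)
  10 -> 11111111110 (11 bits)
  11 -> 111111111110 (12 bits)
  3 -> 1110 (4 bits)
Total length = 3 + 5 + 11 + 12 + 4 = 35 bits.

Unary([2, 4, 10, 11, 3]) = 11011110111111111101111111111101110 (35 bits)


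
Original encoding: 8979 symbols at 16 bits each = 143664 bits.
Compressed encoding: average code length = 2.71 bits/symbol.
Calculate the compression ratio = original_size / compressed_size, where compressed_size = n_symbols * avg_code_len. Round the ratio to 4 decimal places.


original_size = n_symbols * orig_bits = 8979 * 16 = 143664 bits
compressed_size = n_symbols * avg_code_len = 8979 * 2.71 = 24333.09 bits
ratio = original_size / compressed_size = 143664 / 24333.09 = 5.9041

Compression ratio = 5.9041


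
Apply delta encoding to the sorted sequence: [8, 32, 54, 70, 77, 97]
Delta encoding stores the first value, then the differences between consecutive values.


First value: 8
Deltas:
  32 - 8 = 24
  54 - 32 = 22
  70 - 54 = 16
  77 - 70 = 7
  97 - 77 = 20


Delta encoded: [8, 24, 22, 16, 7, 20]


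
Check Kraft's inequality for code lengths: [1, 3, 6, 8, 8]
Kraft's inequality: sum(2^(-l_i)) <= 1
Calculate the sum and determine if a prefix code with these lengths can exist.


Sum = 2^(-1) + 2^(-3) + 2^(-6) + 2^(-8) + 2^(-8)
    = 0.5 + 0.125 + 0.015625 + 0.00390625 + 0.00390625
    = 166/256 = 0.6484375
Since 0.6484375 <= 1, Kraft's inequality IS satisfied.
A prefix code with these lengths CAN exist.

Kraft sum = 0.6484375. Satisfied.


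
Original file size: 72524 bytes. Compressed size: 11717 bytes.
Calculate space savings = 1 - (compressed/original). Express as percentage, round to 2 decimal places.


ratio = compressed/original = 11717/72524 = 0.16156
savings = 1 - ratio = 1 - 0.16156 = 0.83844
as a percentage: 0.83844 * 100 = 83.84%

Space savings = 1 - 11717/72524 = 83.84%


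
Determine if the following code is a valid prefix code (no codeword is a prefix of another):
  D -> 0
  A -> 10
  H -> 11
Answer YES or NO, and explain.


Checking each pair (does one codeword prefix another?):
  D='0' vs A='10': no prefix
  D='0' vs H='11': no prefix
  A='10' vs D='0': no prefix
  A='10' vs H='11': no prefix
  H='11' vs D='0': no prefix
  H='11' vs A='10': no prefix
No violation found over all pairs.

YES -- this is a valid prefix code. No codeword is a prefix of any other codeword.


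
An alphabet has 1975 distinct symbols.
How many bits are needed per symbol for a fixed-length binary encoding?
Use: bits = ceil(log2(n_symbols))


log2(1975) = 10.9476
Bracket: 2^10 = 1024 < 1975 <= 2^11 = 2048
So ceil(log2(1975)) = 11

bits = ceil(log2(1975)) = ceil(10.9476) = 11 bits


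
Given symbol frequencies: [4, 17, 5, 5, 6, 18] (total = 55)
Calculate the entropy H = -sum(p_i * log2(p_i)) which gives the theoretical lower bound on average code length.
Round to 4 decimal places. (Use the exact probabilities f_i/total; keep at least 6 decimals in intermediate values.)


Per-symbol terms -p_i * log2(p_i) with p_i = f_i/55:
  p = 4/55 = 0.072727: log2(p) = -3.781360, -p*log2(p) = 0.275008
  p = 17/55 = 0.309091: log2(p) = -1.693897, -p*log2(p) = 0.523568
  p = 5/55 = 0.090909: log2(p) = -3.459432, -p*log2(p) = 0.314494
  p = 5/55 = 0.090909: log2(p) = -3.459432, -p*log2(p) = 0.314494
  p = 6/55 = 0.109091: log2(p) = -3.196397, -p*log2(p) = 0.348698
  p = 18/55 = 0.327273: log2(p) = -1.611435, -p*log2(p) = 0.527379
H = 0.275008 + 0.523568 + 0.314494 + 0.314494 + 0.348698 + 0.527379 = 2.303641

H = 2.3036 bits/symbol


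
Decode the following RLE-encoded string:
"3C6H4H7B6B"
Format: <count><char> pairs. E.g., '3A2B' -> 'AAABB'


Expanding each <count><char> pair:
  3C -> 'CCC'
  6H -> 'HHHHHH'
  4H -> 'HHHH'
  7B -> 'BBBBBBB'
  6B -> 'BBBBBB'

Decoded = CCCHHHHHHHHHHBBBBBBBBBBBBB


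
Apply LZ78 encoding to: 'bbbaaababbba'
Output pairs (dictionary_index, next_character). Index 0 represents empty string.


LZ78 encoding steps:
Dictionary: {0: ''}
Step 1: w='' (idx 0), next='b' -> output (0, 'b'), add 'b' as idx 1
Step 2: w='b' (idx 1), next='b' -> output (1, 'b'), add 'bb' as idx 2
Step 3: w='' (idx 0), next='a' -> output (0, 'a'), add 'a' as idx 3
Step 4: w='a' (idx 3), next='a' -> output (3, 'a'), add 'aa' as idx 4
Step 5: w='b' (idx 1), next='a' -> output (1, 'a'), add 'ba' as idx 5
Step 6: w='bb' (idx 2), next='b' -> output (2, 'b'), add 'bbb' as idx 6
Step 7: w='a' (idx 3), end of input -> output (3, '')


Encoded: [(0, 'b'), (1, 'b'), (0, 'a'), (3, 'a'), (1, 'a'), (2, 'b'), (3, '')]


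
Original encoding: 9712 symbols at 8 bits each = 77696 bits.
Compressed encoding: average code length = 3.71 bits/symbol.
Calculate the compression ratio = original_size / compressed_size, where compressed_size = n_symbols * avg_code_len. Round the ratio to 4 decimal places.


original_size = n_symbols * orig_bits = 9712 * 8 = 77696 bits
compressed_size = n_symbols * avg_code_len = 9712 * 3.71 = 36031.52 bits
ratio = original_size / compressed_size = 77696 / 36031.52 = 2.1563

Compression ratio = 2.1563


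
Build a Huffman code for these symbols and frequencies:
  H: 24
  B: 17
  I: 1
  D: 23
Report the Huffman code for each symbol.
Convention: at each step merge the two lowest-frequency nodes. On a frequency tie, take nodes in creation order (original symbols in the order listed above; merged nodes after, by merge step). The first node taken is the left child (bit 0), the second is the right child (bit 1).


Huffman tree construction:
Step 1: Merge I(1) + B(17) = 18
Step 2: Merge (I+B)(18) + D(23) = 41
Step 3: Merge H(24) + ((I+B)+D)(41) = 65
Read each symbol's code off the tree from the root (left child = 0, right child = 1).

Codes:
  H: 0 (length 1)
  B: 101 (length 3)
  I: 100 (length 3)
  D: 11 (length 2)
Average code length: 124/65 = 1.9077 bits/symbol


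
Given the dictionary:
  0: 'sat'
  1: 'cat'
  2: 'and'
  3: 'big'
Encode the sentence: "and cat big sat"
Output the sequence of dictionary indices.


Look up each word in the dictionary:
  'and' -> 2
  'cat' -> 1
  'big' -> 3
  'sat' -> 0

Encoded: [2, 1, 3, 0]


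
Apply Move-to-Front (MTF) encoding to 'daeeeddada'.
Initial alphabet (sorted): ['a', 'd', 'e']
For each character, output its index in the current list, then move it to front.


MTF encoding:
'd': index 1 in ['a', 'd', 'e'] -> ['d', 'a', 'e']
'a': index 1 in ['d', 'a', 'e'] -> ['a', 'd', 'e']
'e': index 2 in ['a', 'd', 'e'] -> ['e', 'a', 'd']
'e': index 0 in ['e', 'a', 'd'] -> ['e', 'a', 'd']
'e': index 0 in ['e', 'a', 'd'] -> ['e', 'a', 'd']
'd': index 2 in ['e', 'a', 'd'] -> ['d', 'e', 'a']
'd': index 0 in ['d', 'e', 'a'] -> ['d', 'e', 'a']
'a': index 2 in ['d', 'e', 'a'] -> ['a', 'd', 'e']
'd': index 1 in ['a', 'd', 'e'] -> ['d', 'a', 'e']
'a': index 1 in ['d', 'a', 'e'] -> ['a', 'd', 'e']


Output: [1, 1, 2, 0, 0, 2, 0, 2, 1, 1]


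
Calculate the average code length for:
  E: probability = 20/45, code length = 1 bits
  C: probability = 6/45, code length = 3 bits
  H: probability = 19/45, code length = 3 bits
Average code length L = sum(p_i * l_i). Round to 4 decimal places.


Weighted contributions p_i * l_i:
  E: (20/45) * 1 = 20/45
  C: (6/45) * 3 = 18/45
  H: (19/45) * 3 = 57/45
Sum = (20 + 18 + 57)/45 = 95/45

L = 95/45 = 2.1111 bits/symbol


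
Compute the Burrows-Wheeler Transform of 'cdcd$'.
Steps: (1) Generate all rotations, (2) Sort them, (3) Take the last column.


Rotations (sorted):
  0: $cdcd -> last char: d
  1: cd$cd -> last char: d
  2: cdcd$ -> last char: $
  3: d$cdc -> last char: c
  4: dcd$c -> last char: c


BWT = dd$cc


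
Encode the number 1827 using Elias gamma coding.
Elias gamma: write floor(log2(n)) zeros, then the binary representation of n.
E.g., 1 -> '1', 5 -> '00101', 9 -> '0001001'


num_bits = floor(log2(1827)) + 1 = 11
leading_zeros = num_bits - 1 = 10
binary(1827) = 11100100011

Elias gamma(1827) = '0000000000' + '11100100011' = 000000000011100100011 (21 bits)


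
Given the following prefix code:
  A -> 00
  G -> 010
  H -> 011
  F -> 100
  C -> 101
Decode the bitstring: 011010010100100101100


Decoding step by step:
Bits 011 -> H
Bits 010 -> G
Bits 010 -> G
Bits 100 -> F
Bits 100 -> F
Bits 101 -> C
Bits 100 -> F


Decoded message: HGGFFCF


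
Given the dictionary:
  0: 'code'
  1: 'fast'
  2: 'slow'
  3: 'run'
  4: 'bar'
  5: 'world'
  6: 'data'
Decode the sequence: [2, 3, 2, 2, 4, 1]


Look up each index in the dictionary:
  2 -> 'slow'
  3 -> 'run'
  2 -> 'slow'
  2 -> 'slow'
  4 -> 'bar'
  1 -> 'fast'

Decoded: "slow run slow slow bar fast"


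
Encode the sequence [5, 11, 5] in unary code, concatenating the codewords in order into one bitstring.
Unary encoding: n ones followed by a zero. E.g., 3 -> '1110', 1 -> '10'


Encode each number as n ones followed by a terminating 0:
  5 -> 111110 (6 bits)
  11 -> 111111111110 (12 bits)
  5 -> 111110 (6 bits)
Total length = 6 + 12 + 6 = 24 bits.

Unary([5, 11, 5]) = 111110111111111110111110 (24 bits)


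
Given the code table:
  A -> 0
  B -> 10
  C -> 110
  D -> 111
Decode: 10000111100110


Decoding:
10 -> B
0 -> A
0 -> A
0 -> A
111 -> D
10 -> B
0 -> A
110 -> C


Result: BAAADBAC


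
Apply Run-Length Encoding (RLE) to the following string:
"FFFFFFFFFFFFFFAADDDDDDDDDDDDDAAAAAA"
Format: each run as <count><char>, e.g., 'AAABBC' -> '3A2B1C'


Scanning runs left to right:
  i=0: run of 'F' x 14 -> '14F'
  i=14: run of 'A' x 2 -> '2A'
  i=16: run of 'D' x 13 -> '13D'
  i=29: run of 'A' x 6 -> '6A'

RLE = 14F2A13D6A


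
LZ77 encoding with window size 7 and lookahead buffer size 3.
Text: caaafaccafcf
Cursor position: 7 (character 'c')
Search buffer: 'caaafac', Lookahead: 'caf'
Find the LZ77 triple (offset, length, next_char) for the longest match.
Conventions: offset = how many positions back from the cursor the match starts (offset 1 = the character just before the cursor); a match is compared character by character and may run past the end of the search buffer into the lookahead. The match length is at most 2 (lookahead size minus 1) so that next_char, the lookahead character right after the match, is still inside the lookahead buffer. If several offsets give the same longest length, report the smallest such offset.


Try each offset into the search buffer:
  offset=1 (pos 6, char 'c'): match length 1
  offset=2 (pos 5, char 'a'): match length 0
  offset=3 (pos 4, char 'f'): match length 0
  offset=4 (pos 3, char 'a'): match length 0
  offset=5 (pos 2, char 'a'): match length 0
  offset=6 (pos 1, char 'a'): match length 0
  offset=7 (pos 0, char 'c'): match length 2
Longest match has length 2 at offset 7.
next_char = character at position 7 + 2 = 9 -> 'f'

Best match: offset=7, length=2 (matching 'ca' starting at position 0)
LZ77 triple: (7, 2, 'f')


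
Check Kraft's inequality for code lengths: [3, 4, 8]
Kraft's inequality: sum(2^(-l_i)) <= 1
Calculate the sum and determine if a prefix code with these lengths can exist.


Sum = 2^(-3) + 2^(-4) + 2^(-8)
    = 0.125 + 0.0625 + 0.00390625
    = 49/256 = 0.19140625
Since 0.19140625 <= 1, Kraft's inequality IS satisfied.
A prefix code with these lengths CAN exist.

Kraft sum = 0.19140625. Satisfied.


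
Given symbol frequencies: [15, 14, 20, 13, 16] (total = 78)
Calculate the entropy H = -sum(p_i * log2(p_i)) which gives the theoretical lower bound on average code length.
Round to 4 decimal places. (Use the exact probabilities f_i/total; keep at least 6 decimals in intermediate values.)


Per-symbol terms -p_i * log2(p_i) with p_i = f_i/78:
  p = 15/78 = 0.192308: log2(p) = -2.378512, -p*log2(p) = 0.457406
  p = 14/78 = 0.179487: log2(p) = -2.478047, -p*log2(p) = 0.444778
  p = 20/78 = 0.256410: log2(p) = -1.963474, -p*log2(p) = 0.503455
  p = 13/78 = 0.166667: log2(p) = -2.584963, -p*log2(p) = 0.430827
  p = 16/78 = 0.205128: log2(p) = -2.285402, -p*log2(p) = 0.468800
H = 0.457406 + 0.444778 + 0.503455 + 0.430827 + 0.468800 = 2.305266

H = 2.3053 bits/symbol


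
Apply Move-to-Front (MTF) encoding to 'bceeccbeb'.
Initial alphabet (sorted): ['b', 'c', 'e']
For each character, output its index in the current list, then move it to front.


MTF encoding:
'b': index 0 in ['b', 'c', 'e'] -> ['b', 'c', 'e']
'c': index 1 in ['b', 'c', 'e'] -> ['c', 'b', 'e']
'e': index 2 in ['c', 'b', 'e'] -> ['e', 'c', 'b']
'e': index 0 in ['e', 'c', 'b'] -> ['e', 'c', 'b']
'c': index 1 in ['e', 'c', 'b'] -> ['c', 'e', 'b']
'c': index 0 in ['c', 'e', 'b'] -> ['c', 'e', 'b']
'b': index 2 in ['c', 'e', 'b'] -> ['b', 'c', 'e']
'e': index 2 in ['b', 'c', 'e'] -> ['e', 'b', 'c']
'b': index 1 in ['e', 'b', 'c'] -> ['b', 'e', 'c']


Output: [0, 1, 2, 0, 1, 0, 2, 2, 1]


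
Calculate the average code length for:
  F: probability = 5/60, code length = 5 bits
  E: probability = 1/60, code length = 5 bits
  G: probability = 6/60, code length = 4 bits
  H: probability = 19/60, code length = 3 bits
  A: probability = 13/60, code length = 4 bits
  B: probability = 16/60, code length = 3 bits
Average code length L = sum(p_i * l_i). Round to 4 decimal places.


Weighted contributions p_i * l_i:
  F: (5/60) * 5 = 25/60
  E: (1/60) * 5 = 5/60
  G: (6/60) * 4 = 24/60
  H: (19/60) * 3 = 57/60
  A: (13/60) * 4 = 52/60
  B: (16/60) * 3 = 48/60
Sum = (25 + 5 + 24 + 57 + 52 + 48)/60 = 211/60

L = 211/60 = 3.5167 bits/symbol


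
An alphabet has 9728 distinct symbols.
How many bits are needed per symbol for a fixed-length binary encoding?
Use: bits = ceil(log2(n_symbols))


log2(9728) = 13.2479
Bracket: 2^13 = 8192 < 9728 <= 2^14 = 16384
So ceil(log2(9728)) = 14

bits = ceil(log2(9728)) = ceil(13.2479) = 14 bits


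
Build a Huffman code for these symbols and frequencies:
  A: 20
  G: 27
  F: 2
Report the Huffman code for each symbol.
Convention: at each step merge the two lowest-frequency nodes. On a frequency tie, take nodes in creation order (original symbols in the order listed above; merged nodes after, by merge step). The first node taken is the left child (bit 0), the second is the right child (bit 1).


Huffman tree construction:
Step 1: Merge F(2) + A(20) = 22
Step 2: Merge (F+A)(22) + G(27) = 49
Read each symbol's code off the tree from the root (left child = 0, right child = 1).

Codes:
  A: 01 (length 2)
  G: 1 (length 1)
  F: 00 (length 2)
Average code length: 71/49 = 1.4490 bits/symbol


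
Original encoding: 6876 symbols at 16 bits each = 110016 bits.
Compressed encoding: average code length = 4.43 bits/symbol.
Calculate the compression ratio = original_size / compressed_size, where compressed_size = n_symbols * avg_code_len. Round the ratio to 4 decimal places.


original_size = n_symbols * orig_bits = 6876 * 16 = 110016 bits
compressed_size = n_symbols * avg_code_len = 6876 * 4.43 = 30460.68 bits
ratio = original_size / compressed_size = 110016 / 30460.68 = 3.6117

Compression ratio = 3.6117


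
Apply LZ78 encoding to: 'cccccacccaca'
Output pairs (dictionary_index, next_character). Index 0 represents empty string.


LZ78 encoding steps:
Dictionary: {0: ''}
Step 1: w='' (idx 0), next='c' -> output (0, 'c'), add 'c' as idx 1
Step 2: w='c' (idx 1), next='c' -> output (1, 'c'), add 'cc' as idx 2
Step 3: w='cc' (idx 2), next='a' -> output (2, 'a'), add 'cca' as idx 3
Step 4: w='cc' (idx 2), next='c' -> output (2, 'c'), add 'ccc' as idx 4
Step 5: w='' (idx 0), next='a' -> output (0, 'a'), add 'a' as idx 5
Step 6: w='c' (idx 1), next='a' -> output (1, 'a'), add 'ca' as idx 6


Encoded: [(0, 'c'), (1, 'c'), (2, 'a'), (2, 'c'), (0, 'a'), (1, 'a')]


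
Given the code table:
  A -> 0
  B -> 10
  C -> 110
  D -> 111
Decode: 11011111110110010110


Decoding:
110 -> C
111 -> D
111 -> D
10 -> B
110 -> C
0 -> A
10 -> B
110 -> C


Result: CDDBCABC


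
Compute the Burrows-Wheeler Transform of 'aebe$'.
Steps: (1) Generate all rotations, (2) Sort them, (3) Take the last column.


Rotations (sorted):
  0: $aebe -> last char: e
  1: aebe$ -> last char: $
  2: be$ae -> last char: e
  3: e$aeb -> last char: b
  4: ebe$a -> last char: a


BWT = e$eba


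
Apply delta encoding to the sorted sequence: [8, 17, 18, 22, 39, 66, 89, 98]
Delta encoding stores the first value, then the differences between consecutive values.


First value: 8
Deltas:
  17 - 8 = 9
  18 - 17 = 1
  22 - 18 = 4
  39 - 22 = 17
  66 - 39 = 27
  89 - 66 = 23
  98 - 89 = 9


Delta encoded: [8, 9, 1, 4, 17, 27, 23, 9]


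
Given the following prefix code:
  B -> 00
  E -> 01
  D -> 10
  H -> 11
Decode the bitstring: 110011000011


Decoding step by step:
Bits 11 -> H
Bits 00 -> B
Bits 11 -> H
Bits 00 -> B
Bits 00 -> B
Bits 11 -> H


Decoded message: HBHBBH


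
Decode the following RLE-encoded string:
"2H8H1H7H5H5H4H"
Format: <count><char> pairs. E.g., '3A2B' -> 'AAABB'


Expanding each <count><char> pair:
  2H -> 'HH'
  8H -> 'HHHHHHHH'
  1H -> 'H'
  7H -> 'HHHHHHH'
  5H -> 'HHHHH'
  5H -> 'HHHHH'
  4H -> 'HHHH'

Decoded = HHHHHHHHHHHHHHHHHHHHHHHHHHHHHHHH


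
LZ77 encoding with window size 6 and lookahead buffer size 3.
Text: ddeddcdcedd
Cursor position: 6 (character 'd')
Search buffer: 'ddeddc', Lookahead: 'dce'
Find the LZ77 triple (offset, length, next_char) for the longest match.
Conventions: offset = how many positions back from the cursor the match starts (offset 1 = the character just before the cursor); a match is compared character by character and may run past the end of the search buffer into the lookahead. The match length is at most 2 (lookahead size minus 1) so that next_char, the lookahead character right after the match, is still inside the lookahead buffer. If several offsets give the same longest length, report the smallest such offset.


Try each offset into the search buffer:
  offset=1 (pos 5, char 'c'): match length 0
  offset=2 (pos 4, char 'd'): match length 2
  offset=3 (pos 3, char 'd'): match length 1
  offset=4 (pos 2, char 'e'): match length 0
  offset=5 (pos 1, char 'd'): match length 1
  offset=6 (pos 0, char 'd'): match length 1
Longest match has length 2 at offset 2.
next_char = character at position 6 + 2 = 8 -> 'e'

Best match: offset=2, length=2 (matching 'dc' starting at position 4)
LZ77 triple: (2, 2, 'e')


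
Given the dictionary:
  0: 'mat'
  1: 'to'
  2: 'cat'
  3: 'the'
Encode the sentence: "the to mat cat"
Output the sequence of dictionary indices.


Look up each word in the dictionary:
  'the' -> 3
  'to' -> 1
  'mat' -> 0
  'cat' -> 2

Encoded: [3, 1, 0, 2]


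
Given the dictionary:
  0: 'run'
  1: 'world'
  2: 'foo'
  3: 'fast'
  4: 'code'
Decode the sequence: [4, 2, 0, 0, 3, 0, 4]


Look up each index in the dictionary:
  4 -> 'code'
  2 -> 'foo'
  0 -> 'run'
  0 -> 'run'
  3 -> 'fast'
  0 -> 'run'
  4 -> 'code'

Decoded: "code foo run run fast run code"


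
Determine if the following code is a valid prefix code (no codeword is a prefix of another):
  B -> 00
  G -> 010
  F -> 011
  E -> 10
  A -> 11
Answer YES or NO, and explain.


Checking each pair (does one codeword prefix another?):
  B='00' vs G='010': no prefix
  B='00' vs F='011': no prefix
  B='00' vs E='10': no prefix
  B='00' vs A='11': no prefix
  G='010' vs B='00': no prefix
  G='010' vs F='011': no prefix
  G='010' vs E='10': no prefix
  G='010' vs A='11': no prefix
  F='011' vs B='00': no prefix
  F='011' vs G='010': no prefix
  F='011' vs E='10': no prefix
  F='011' vs A='11': no prefix
  E='10' vs B='00': no prefix
  E='10' vs G='010': no prefix
  E='10' vs F='011': no prefix
  E='10' vs A='11': no prefix
  A='11' vs B='00': no prefix
  A='11' vs G='010': no prefix
  A='11' vs F='011': no prefix
  A='11' vs E='10': no prefix
No violation found over all pairs.

YES -- this is a valid prefix code. No codeword is a prefix of any other codeword.


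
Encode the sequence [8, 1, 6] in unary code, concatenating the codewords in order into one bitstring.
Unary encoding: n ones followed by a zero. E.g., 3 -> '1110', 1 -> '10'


Encode each number as n ones followed by a terminating 0:
  8 -> 111111110 (9 bits)
  1 -> 10 (2 bits)
  6 -> 1111110 (7 bits)
Total length = 9 + 2 + 7 = 18 bits.

Unary([8, 1, 6]) = 111111110101111110 (18 bits)


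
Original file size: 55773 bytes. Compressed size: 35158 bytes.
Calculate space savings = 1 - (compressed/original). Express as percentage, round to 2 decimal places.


ratio = compressed/original = 35158/55773 = 0.630377
savings = 1 - ratio = 1 - 0.630377 = 0.369623
as a percentage: 0.369623 * 100 = 36.96%

Space savings = 1 - 35158/55773 = 36.96%


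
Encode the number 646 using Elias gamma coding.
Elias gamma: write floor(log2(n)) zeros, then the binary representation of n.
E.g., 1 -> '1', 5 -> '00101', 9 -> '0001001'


num_bits = floor(log2(646)) + 1 = 10
leading_zeros = num_bits - 1 = 9
binary(646) = 1010000110

Elias gamma(646) = '000000000' + '1010000110' = 0000000001010000110 (19 bits)


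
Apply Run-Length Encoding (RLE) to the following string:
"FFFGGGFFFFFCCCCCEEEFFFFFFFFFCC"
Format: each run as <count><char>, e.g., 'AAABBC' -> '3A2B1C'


Scanning runs left to right:
  i=0: run of 'F' x 3 -> '3F'
  i=3: run of 'G' x 3 -> '3G'
  i=6: run of 'F' x 5 -> '5F'
  i=11: run of 'C' x 5 -> '5C'
  i=16: run of 'E' x 3 -> '3E'
  i=19: run of 'F' x 9 -> '9F'
  i=28: run of 'C' x 2 -> '2C'

RLE = 3F3G5F5C3E9F2C


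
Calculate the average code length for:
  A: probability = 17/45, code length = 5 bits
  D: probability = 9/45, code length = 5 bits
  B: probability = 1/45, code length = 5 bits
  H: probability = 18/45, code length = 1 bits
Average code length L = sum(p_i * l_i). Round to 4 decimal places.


Weighted contributions p_i * l_i:
  A: (17/45) * 5 = 85/45
  D: (9/45) * 5 = 45/45
  B: (1/45) * 5 = 5/45
  H: (18/45) * 1 = 18/45
Sum = (85 + 45 + 5 + 18)/45 = 153/45

L = 153/45 = 3.4000 bits/symbol


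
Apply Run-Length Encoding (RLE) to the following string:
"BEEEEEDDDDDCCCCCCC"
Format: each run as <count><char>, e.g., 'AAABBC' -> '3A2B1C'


Scanning runs left to right:
  i=0: run of 'B' x 1 -> '1B'
  i=1: run of 'E' x 5 -> '5E'
  i=6: run of 'D' x 5 -> '5D'
  i=11: run of 'C' x 7 -> '7C'

RLE = 1B5E5D7C


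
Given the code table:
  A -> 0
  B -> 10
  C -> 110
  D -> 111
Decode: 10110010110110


Decoding:
10 -> B
110 -> C
0 -> A
10 -> B
110 -> C
110 -> C


Result: BCABCC


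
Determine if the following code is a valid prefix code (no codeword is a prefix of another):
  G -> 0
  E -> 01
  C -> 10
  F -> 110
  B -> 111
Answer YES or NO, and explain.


Checking each pair (does one codeword prefix another?):
  G='0' vs E='01': prefix -- VIOLATION

NO -- this is NOT a valid prefix code. G (0) is a prefix of E (01).


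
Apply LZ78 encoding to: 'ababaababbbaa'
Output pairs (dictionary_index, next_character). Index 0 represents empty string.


LZ78 encoding steps:
Dictionary: {0: ''}
Step 1: w='' (idx 0), next='a' -> output (0, 'a'), add 'a' as idx 1
Step 2: w='' (idx 0), next='b' -> output (0, 'b'), add 'b' as idx 2
Step 3: w='a' (idx 1), next='b' -> output (1, 'b'), add 'ab' as idx 3
Step 4: w='a' (idx 1), next='a' -> output (1, 'a'), add 'aa' as idx 4
Step 5: w='b' (idx 2), next='a' -> output (2, 'a'), add 'ba' as idx 5
Step 6: w='b' (idx 2), next='b' -> output (2, 'b'), add 'bb' as idx 6
Step 7: w='ba' (idx 5), next='a' -> output (5, 'a'), add 'baa' as idx 7


Encoded: [(0, 'a'), (0, 'b'), (1, 'b'), (1, 'a'), (2, 'a'), (2, 'b'), (5, 'a')]


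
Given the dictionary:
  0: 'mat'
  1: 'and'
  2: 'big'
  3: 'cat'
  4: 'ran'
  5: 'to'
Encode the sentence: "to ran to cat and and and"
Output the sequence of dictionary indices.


Look up each word in the dictionary:
  'to' -> 5
  'ran' -> 4
  'to' -> 5
  'cat' -> 3
  'and' -> 1
  'and' -> 1
  'and' -> 1

Encoded: [5, 4, 5, 3, 1, 1, 1]


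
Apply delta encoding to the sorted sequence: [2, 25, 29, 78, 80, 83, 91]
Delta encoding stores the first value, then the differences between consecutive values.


First value: 2
Deltas:
  25 - 2 = 23
  29 - 25 = 4
  78 - 29 = 49
  80 - 78 = 2
  83 - 80 = 3
  91 - 83 = 8


Delta encoded: [2, 23, 4, 49, 2, 3, 8]


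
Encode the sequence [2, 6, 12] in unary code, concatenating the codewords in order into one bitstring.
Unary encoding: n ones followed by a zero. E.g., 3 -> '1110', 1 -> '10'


Encode each number as n ones followed by a terminating 0:
  2 -> 110 (3 bits)
  6 -> 1111110 (7 bits)
  12 -> 1111111111110 (13 bits)
Total length = 3 + 7 + 13 = 23 bits.

Unary([2, 6, 12]) = 11011111101111111111110 (23 bits)


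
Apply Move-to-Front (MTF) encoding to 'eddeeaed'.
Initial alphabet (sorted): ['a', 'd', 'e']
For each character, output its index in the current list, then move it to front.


MTF encoding:
'e': index 2 in ['a', 'd', 'e'] -> ['e', 'a', 'd']
'd': index 2 in ['e', 'a', 'd'] -> ['d', 'e', 'a']
'd': index 0 in ['d', 'e', 'a'] -> ['d', 'e', 'a']
'e': index 1 in ['d', 'e', 'a'] -> ['e', 'd', 'a']
'e': index 0 in ['e', 'd', 'a'] -> ['e', 'd', 'a']
'a': index 2 in ['e', 'd', 'a'] -> ['a', 'e', 'd']
'e': index 1 in ['a', 'e', 'd'] -> ['e', 'a', 'd']
'd': index 2 in ['e', 'a', 'd'] -> ['d', 'e', 'a']


Output: [2, 2, 0, 1, 0, 2, 1, 2]


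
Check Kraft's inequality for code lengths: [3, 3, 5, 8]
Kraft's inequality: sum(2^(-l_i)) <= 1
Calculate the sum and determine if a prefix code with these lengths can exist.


Sum = 2^(-3) + 2^(-3) + 2^(-5) + 2^(-8)
    = 0.125 + 0.125 + 0.03125 + 0.00390625
    = 73/256 = 0.28515625
Since 0.28515625 <= 1, Kraft's inequality IS satisfied.
A prefix code with these lengths CAN exist.

Kraft sum = 0.28515625. Satisfied.


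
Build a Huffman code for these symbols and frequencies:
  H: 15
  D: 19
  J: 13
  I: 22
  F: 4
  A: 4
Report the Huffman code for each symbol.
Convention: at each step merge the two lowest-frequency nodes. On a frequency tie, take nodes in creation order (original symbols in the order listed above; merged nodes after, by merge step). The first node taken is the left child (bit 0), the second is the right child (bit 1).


Huffman tree construction:
Step 1: Merge F(4) + A(4) = 8
Step 2: Merge (F+A)(8) + J(13) = 21
Step 3: Merge H(15) + D(19) = 34
Step 4: Merge ((F+A)+J)(21) + I(22) = 43
Step 5: Merge (H+D)(34) + (((F+A)+J)+I)(43) = 77
Read each symbol's code off the tree from the root (left child = 0, right child = 1).

Codes:
  H: 00 (length 2)
  D: 01 (length 2)
  J: 101 (length 3)
  I: 11 (length 2)
  F: 1000 (length 4)
  A: 1001 (length 4)
Average code length: 183/77 = 2.3766 bits/symbol


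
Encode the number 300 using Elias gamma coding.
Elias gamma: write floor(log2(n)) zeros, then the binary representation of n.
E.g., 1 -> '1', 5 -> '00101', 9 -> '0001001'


num_bits = floor(log2(300)) + 1 = 9
leading_zeros = num_bits - 1 = 8
binary(300) = 100101100

Elias gamma(300) = '00000000' + '100101100' = 00000000100101100 (17 bits)


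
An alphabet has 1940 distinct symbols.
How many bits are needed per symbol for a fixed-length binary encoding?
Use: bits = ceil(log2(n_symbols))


log2(1940) = 10.9218
Bracket: 2^10 = 1024 < 1940 <= 2^11 = 2048
So ceil(log2(1940)) = 11

bits = ceil(log2(1940)) = ceil(10.9218) = 11 bits


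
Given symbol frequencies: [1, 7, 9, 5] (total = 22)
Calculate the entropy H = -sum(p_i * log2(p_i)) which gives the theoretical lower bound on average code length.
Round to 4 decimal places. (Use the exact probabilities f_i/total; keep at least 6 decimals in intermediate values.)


Per-symbol terms -p_i * log2(p_i) with p_i = f_i/22:
  p = 1/22 = 0.045455: log2(p) = -4.459432, -p*log2(p) = 0.202701
  p = 7/22 = 0.318182: log2(p) = -1.652077, -p*log2(p) = 0.525661
  p = 9/22 = 0.409091: log2(p) = -1.289507, -p*log2(p) = 0.527525
  p = 5/22 = 0.227273: log2(p) = -2.137504, -p*log2(p) = 0.485796
H = 0.202701 + 0.525661 + 0.527525 + 0.485796 = 1.741683

H = 1.7417 bits/symbol


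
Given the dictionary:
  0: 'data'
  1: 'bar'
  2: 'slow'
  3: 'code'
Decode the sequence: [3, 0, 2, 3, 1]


Look up each index in the dictionary:
  3 -> 'code'
  0 -> 'data'
  2 -> 'slow'
  3 -> 'code'
  1 -> 'bar'

Decoded: "code data slow code bar"


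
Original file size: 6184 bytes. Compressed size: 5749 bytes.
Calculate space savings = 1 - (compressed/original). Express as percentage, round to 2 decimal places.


ratio = compressed/original = 5749/6184 = 0.929657
savings = 1 - ratio = 1 - 0.929657 = 0.070343
as a percentage: 0.070343 * 100 = 7.03%

Space savings = 1 - 5749/6184 = 7.03%


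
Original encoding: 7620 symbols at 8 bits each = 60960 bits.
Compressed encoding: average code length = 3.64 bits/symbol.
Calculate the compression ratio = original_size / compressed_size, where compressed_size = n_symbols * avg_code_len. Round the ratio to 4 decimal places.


original_size = n_symbols * orig_bits = 7620 * 8 = 60960 bits
compressed_size = n_symbols * avg_code_len = 7620 * 3.64 = 27736.8 bits
ratio = original_size / compressed_size = 60960 / 27736.8 = 2.1978

Compression ratio = 2.1978


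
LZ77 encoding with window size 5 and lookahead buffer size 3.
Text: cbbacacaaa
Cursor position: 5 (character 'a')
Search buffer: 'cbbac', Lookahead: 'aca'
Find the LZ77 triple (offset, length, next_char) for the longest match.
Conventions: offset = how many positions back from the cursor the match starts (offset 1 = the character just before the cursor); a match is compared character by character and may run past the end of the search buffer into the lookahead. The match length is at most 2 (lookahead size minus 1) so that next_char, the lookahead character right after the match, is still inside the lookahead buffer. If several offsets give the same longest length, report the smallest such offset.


Try each offset into the search buffer:
  offset=1 (pos 4, char 'c'): match length 0
  offset=2 (pos 3, char 'a'): match length 2
  offset=3 (pos 2, char 'b'): match length 0
  offset=4 (pos 1, char 'b'): match length 0
  offset=5 (pos 0, char 'c'): match length 0
Longest match has length 2 at offset 2.
next_char = character at position 5 + 2 = 7 -> 'a'

Best match: offset=2, length=2 (matching 'ac' starting at position 3)
LZ77 triple: (2, 2, 'a')


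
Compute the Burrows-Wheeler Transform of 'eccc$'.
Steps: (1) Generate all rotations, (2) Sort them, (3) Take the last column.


Rotations (sorted):
  0: $eccc -> last char: c
  1: c$ecc -> last char: c
  2: cc$ec -> last char: c
  3: ccc$e -> last char: e
  4: eccc$ -> last char: $


BWT = ccce$


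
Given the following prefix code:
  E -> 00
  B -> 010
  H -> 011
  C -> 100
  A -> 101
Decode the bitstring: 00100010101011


Decoding step by step:
Bits 00 -> E
Bits 100 -> C
Bits 010 -> B
Bits 101 -> A
Bits 011 -> H


Decoded message: ECBAH


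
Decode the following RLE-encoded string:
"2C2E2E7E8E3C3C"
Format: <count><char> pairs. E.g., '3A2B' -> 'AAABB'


Expanding each <count><char> pair:
  2C -> 'CC'
  2E -> 'EE'
  2E -> 'EE'
  7E -> 'EEEEEEE'
  8E -> 'EEEEEEEE'
  3C -> 'CCC'
  3C -> 'CCC'

Decoded = CCEEEEEEEEEEEEEEEEEEECCCCCC


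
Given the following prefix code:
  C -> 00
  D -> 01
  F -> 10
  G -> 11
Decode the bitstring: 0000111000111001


Decoding step by step:
Bits 00 -> C
Bits 00 -> C
Bits 11 -> G
Bits 10 -> F
Bits 00 -> C
Bits 11 -> G
Bits 10 -> F
Bits 01 -> D


Decoded message: CCGFCGFD


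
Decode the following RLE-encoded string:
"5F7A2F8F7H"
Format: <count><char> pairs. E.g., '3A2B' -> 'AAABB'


Expanding each <count><char> pair:
  5F -> 'FFFFF'
  7A -> 'AAAAAAA'
  2F -> 'FF'
  8F -> 'FFFFFFFF'
  7H -> 'HHHHHHH'

Decoded = FFFFFAAAAAAAFFFFFFFFFFHHHHHHH


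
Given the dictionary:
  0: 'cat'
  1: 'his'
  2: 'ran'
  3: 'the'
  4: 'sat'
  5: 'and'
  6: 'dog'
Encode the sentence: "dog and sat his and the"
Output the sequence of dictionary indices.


Look up each word in the dictionary:
  'dog' -> 6
  'and' -> 5
  'sat' -> 4
  'his' -> 1
  'and' -> 5
  'the' -> 3

Encoded: [6, 5, 4, 1, 5, 3]


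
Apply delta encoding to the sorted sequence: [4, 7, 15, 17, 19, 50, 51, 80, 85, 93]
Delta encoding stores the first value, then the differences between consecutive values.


First value: 4
Deltas:
  7 - 4 = 3
  15 - 7 = 8
  17 - 15 = 2
  19 - 17 = 2
  50 - 19 = 31
  51 - 50 = 1
  80 - 51 = 29
  85 - 80 = 5
  93 - 85 = 8


Delta encoded: [4, 3, 8, 2, 2, 31, 1, 29, 5, 8]


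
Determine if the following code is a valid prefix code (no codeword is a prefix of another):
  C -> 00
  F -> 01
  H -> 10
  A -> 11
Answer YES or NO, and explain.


Checking each pair (does one codeword prefix another?):
  C='00' vs F='01': no prefix
  C='00' vs H='10': no prefix
  C='00' vs A='11': no prefix
  F='01' vs C='00': no prefix
  F='01' vs H='10': no prefix
  F='01' vs A='11': no prefix
  H='10' vs C='00': no prefix
  H='10' vs F='01': no prefix
  H='10' vs A='11': no prefix
  A='11' vs C='00': no prefix
  A='11' vs F='01': no prefix
  A='11' vs H='10': no prefix
No violation found over all pairs.

YES -- this is a valid prefix code. No codeword is a prefix of any other codeword.


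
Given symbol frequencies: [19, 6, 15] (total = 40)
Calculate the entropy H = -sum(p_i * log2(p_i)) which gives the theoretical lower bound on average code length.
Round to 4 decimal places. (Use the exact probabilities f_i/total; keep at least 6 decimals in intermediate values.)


Per-symbol terms -p_i * log2(p_i) with p_i = f_i/40:
  p = 19/40 = 0.475000: log2(p) = -1.074001, -p*log2(p) = 0.510150
  p = 6/40 = 0.150000: log2(p) = -2.736966, -p*log2(p) = 0.410545
  p = 15/40 = 0.375000: log2(p) = -1.415037, -p*log2(p) = 0.530639
H = 0.510150 + 0.410545 + 0.530639 = 1.451334

H = 1.4513 bits/symbol
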